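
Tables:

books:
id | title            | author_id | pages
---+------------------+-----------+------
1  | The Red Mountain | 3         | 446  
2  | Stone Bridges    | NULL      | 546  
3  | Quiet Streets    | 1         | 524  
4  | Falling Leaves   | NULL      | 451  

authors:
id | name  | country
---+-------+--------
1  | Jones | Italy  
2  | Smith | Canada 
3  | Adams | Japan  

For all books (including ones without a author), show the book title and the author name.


LEFT JOIN keeps every row from books (the left table); where author_id has no match in authors, the author columns become NULL. Walk through each book:
  - book 1 (The Red Mountain): author_id=3 -> matches Adams
  - book 2 (Stone Bridges): author_id=NULL, no match -> kept with NULL
  - book 3 (Quiet Streets): author_id=1 -> matches Jones
  - book 4 (Falling Leaves): author_id=NULL, no match -> kept with NULL
All 4 rows appear; 2 have NULL author.

SQL:
SELECT a.title, b.name AS author
FROM books a
LEFT JOIN authors b ON a.author_id = b.id

Result:
title            | author
-----------------+-------
The Red Mountain | Adams 
Stone Bridges    | NULL  
Quiet Streets    | Jones 
Falling Leaves   | NULL  


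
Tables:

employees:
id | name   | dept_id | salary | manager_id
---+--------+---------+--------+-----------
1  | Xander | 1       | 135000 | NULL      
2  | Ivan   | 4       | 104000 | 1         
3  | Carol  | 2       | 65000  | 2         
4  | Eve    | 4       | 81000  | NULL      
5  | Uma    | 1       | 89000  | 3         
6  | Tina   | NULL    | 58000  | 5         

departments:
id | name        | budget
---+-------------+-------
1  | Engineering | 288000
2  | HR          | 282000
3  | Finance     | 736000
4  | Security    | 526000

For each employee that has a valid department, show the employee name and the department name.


INNER JOIN keeps only employees rows whose dept_id matches an id in departments. Walk through each employee:
  - employee 1 (Xander): dept_id=1 -> matches Engineering
  - employee 2 (Ivan): dept_id=4 -> matches Security
  - employee 3 (Carol): dept_id=2 -> matches HR
  - employee 4 (Eve): dept_id=4 -> matches Security
  - employee 5 (Uma): dept_id=1 -> matches Engineering
  - employee 6 (Tina): dept_id=NULL, no match -> dropped
So 1 of 6 rows is dropped.

SQL:
SELECT a.name, b.name AS department
FROM employees a
INNER JOIN departments b ON a.dept_id = b.id

Result:
name   | department 
-------+------------
Xander | Engineering
Ivan   | Security   
Carol  | HR         
Eve    | Security   
Uma    | Engineering


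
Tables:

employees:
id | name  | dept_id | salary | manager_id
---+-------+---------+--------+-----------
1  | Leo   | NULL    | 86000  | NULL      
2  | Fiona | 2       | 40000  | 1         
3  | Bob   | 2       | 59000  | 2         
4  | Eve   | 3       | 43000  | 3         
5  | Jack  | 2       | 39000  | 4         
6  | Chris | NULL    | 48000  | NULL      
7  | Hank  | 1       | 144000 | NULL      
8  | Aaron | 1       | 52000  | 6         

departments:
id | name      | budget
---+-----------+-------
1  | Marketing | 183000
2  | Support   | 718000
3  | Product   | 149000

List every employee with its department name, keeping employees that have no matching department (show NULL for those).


LEFT JOIN keeps every row from employees (the left table); where dept_id has no match in departments, the department columns become NULL. Walk through each employee:
  - employee 1 (Leo): dept_id=NULL, no match -> kept with NULL
  - employee 2 (Fiona): dept_id=2 -> matches Support
  - employee 3 (Bob): dept_id=2 -> matches Support
  - employee 4 (Eve): dept_id=3 -> matches Product
  - employee 5 (Jack): dept_id=2 -> matches Support
  - employee 6 (Chris): dept_id=NULL, no match -> kept with NULL
  - employee 7 (Hank): dept_id=1 -> matches Marketing
  - employee 8 (Aaron): dept_id=1 -> matches Marketing
All 8 rows appear; 2 have NULL department.

SQL:
SELECT a.name, b.name AS department
FROM employees a
LEFT JOIN departments b ON a.dept_id = b.id

Result:
name  | department
------+-----------
Leo   | NULL      
Fiona | Support   
Bob   | Support   
Eve   | Product   
Jack  | Support   
Chris | NULL      
Hank  | Marketing 
Aaron | Marketing 


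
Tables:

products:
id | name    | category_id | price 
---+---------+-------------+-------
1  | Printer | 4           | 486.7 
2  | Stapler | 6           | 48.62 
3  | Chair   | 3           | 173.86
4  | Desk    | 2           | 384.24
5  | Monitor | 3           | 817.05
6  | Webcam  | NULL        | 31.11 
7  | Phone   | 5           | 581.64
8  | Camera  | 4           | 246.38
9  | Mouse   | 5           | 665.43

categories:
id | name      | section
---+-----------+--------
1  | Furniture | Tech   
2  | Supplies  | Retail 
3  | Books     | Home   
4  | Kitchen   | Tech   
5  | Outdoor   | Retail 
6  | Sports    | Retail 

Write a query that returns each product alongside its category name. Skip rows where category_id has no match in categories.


INNER JOIN keeps only products rows whose category_id matches an id in categories. Walk through each product:
  - product 1 (Printer): category_id=4 -> matches Kitchen
  - product 2 (Stapler): category_id=6 -> matches Sports
  - product 3 (Chair): category_id=3 -> matches Books
  - product 4 (Desk): category_id=2 -> matches Supplies
  - product 5 (Monitor): category_id=3 -> matches Books
  - product 6 (Webcam): category_id=NULL, no match -> dropped
  - product 7 (Phone): category_id=5 -> matches Outdoor
  - product 8 (Camera): category_id=4 -> matches Kitchen
  - product 9 (Mouse): category_id=5 -> matches Outdoor
So 1 of 9 rows is dropped.

SQL:
SELECT a.name, b.name AS category
FROM products a
INNER JOIN categories b ON a.category_id = b.id

Result:
name    | category
--------+---------
Printer | Kitchen 
Stapler | Sports  
Chair   | Books   
Desk    | Supplies
Monitor | Books   
Phone   | Outdoor 
Camera  | Kitchen 
Mouse   | Outdoor 


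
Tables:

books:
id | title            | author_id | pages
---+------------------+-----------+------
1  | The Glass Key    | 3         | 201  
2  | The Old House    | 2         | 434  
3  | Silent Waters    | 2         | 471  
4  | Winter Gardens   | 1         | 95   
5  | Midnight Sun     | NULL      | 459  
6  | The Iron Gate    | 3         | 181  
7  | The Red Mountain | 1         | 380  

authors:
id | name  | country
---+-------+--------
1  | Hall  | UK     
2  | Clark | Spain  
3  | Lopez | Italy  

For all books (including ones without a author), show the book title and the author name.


LEFT JOIN keeps every row from books (the left table); where author_id has no match in authors, the author columns become NULL. Walk through each book:
  - book 1 (The Glass Key): author_id=3 -> matches Lopez
  - book 2 (The Old House): author_id=2 -> matches Clark
  - book 3 (Silent Waters): author_id=2 -> matches Clark
  - book 4 (Winter Gardens): author_id=1 -> matches Hall
  - book 5 (Midnight Sun): author_id=NULL, no match -> kept with NULL
  - book 6 (The Iron Gate): author_id=3 -> matches Lopez
  - book 7 (The Red Mountain): author_id=1 -> matches Hall
All 7 rows appear; 1 has NULL author.

SQL:
SELECT a.title, b.name AS author
FROM books a
LEFT JOIN authors b ON a.author_id = b.id

Result:
title            | author
-----------------+-------
The Glass Key    | Lopez 
The Old House    | Clark 
Silent Waters    | Clark 
Winter Gardens   | Hall  
Midnight Sun     | NULL  
The Iron Gate    | Lopez 
The Red Mountain | Hall  


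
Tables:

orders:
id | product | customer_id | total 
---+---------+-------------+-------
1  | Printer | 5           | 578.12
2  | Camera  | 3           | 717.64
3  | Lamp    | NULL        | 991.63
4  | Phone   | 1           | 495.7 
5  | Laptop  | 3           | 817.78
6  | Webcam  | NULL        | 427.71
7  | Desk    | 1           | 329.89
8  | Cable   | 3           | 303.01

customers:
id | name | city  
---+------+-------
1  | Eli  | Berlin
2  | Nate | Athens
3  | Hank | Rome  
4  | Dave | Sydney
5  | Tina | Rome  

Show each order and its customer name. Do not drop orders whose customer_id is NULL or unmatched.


LEFT JOIN keeps every row from orders (the left table); where customer_id has no match in customers, the customer columns become NULL. Walk through each order:
  - order 1 (Printer): customer_id=5 -> matches Tina
  - order 2 (Camera): customer_id=3 -> matches Hank
  - order 3 (Lamp): customer_id=NULL, no match -> kept with NULL
  - order 4 (Phone): customer_id=1 -> matches Eli
  - order 5 (Laptop): customer_id=3 -> matches Hank
  - order 6 (Webcam): customer_id=NULL, no match -> kept with NULL
  - order 7 (Desk): customer_id=1 -> matches Eli
  - order 8 (Cable): customer_id=3 -> matches Hank
All 8 rows appear; 2 have NULL customer.

SQL:
SELECT a.product, b.name AS customer
FROM orders a
LEFT JOIN customers b ON a.customer_id = b.id

Result:
product | customer
--------+---------
Printer | Tina    
Camera  | Hank    
Lamp    | NULL    
Phone   | Eli     
Laptop  | Hank    
Webcam  | NULL    
Desk    | Eli     
Cable   | Hank    


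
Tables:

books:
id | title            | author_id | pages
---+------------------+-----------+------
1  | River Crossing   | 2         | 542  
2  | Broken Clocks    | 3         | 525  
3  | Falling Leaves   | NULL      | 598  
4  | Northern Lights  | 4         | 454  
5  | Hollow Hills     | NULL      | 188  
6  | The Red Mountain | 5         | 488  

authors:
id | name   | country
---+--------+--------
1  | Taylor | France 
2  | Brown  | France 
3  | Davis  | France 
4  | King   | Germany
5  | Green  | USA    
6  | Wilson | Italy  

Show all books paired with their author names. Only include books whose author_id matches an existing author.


INNER JOIN keeps only books rows whose author_id matches an id in authors. Walk through each book:
  - book 1 (River Crossing): author_id=2 -> matches Brown
  - book 2 (Broken Clocks): author_id=3 -> matches Davis
  - book 3 (Falling Leaves): author_id=NULL, no match -> dropped
  - book 4 (Northern Lights): author_id=4 -> matches King
  - book 5 (Hollow Hills): author_id=NULL, no match -> dropped
  - book 6 (The Red Mountain): author_id=5 -> matches Green
So 2 of 6 rows are dropped.

SQL:
SELECT a.title, b.name AS author
FROM books a
INNER JOIN authors b ON a.author_id = b.id

Result:
title            | author
-----------------+-------
River Crossing   | Brown 
Broken Clocks    | Davis 
Northern Lights  | King  
The Red Mountain | Green 


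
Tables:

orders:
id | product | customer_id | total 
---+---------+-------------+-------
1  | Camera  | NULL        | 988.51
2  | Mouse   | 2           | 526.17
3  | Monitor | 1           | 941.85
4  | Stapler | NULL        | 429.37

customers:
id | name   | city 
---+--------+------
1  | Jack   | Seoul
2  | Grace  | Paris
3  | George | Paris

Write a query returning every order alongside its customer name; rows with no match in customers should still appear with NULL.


LEFT JOIN keeps every row from orders (the left table); where customer_id has no match in customers, the customer columns become NULL. Walk through each order:
  - order 1 (Camera): customer_id=NULL, no match -> kept with NULL
  - order 2 (Mouse): customer_id=2 -> matches Grace
  - order 3 (Monitor): customer_id=1 -> matches Jack
  - order 4 (Stapler): customer_id=NULL, no match -> kept with NULL
All 4 rows appear; 2 have NULL customer.

SQL:
SELECT a.product, b.name AS customer
FROM orders a
LEFT JOIN customers b ON a.customer_id = b.id

Result:
product | customer
--------+---------
Camera  | NULL    
Mouse   | Grace   
Monitor | Jack    
Stapler | NULL    


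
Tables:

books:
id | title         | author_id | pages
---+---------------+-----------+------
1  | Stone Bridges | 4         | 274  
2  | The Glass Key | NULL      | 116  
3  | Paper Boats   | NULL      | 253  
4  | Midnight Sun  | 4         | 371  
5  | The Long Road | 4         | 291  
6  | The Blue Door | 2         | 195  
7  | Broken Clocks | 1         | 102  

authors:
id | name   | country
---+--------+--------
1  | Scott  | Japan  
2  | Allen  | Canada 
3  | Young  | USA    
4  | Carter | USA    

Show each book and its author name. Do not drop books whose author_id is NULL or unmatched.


LEFT JOIN keeps every row from books (the left table); where author_id has no match in authors, the author columns become NULL. Walk through each book:
  - book 1 (Stone Bridges): author_id=4 -> matches Carter
  - book 2 (The Glass Key): author_id=NULL, no match -> kept with NULL
  - book 3 (Paper Boats): author_id=NULL, no match -> kept with NULL
  - book 4 (Midnight Sun): author_id=4 -> matches Carter
  - book 5 (The Long Road): author_id=4 -> matches Carter
  - book 6 (The Blue Door): author_id=2 -> matches Allen
  - book 7 (Broken Clocks): author_id=1 -> matches Scott
All 7 rows appear; 2 have NULL author.

SQL:
SELECT a.title, b.name AS author
FROM books a
LEFT JOIN authors b ON a.author_id = b.id

Result:
title         | author
--------------+-------
Stone Bridges | Carter
The Glass Key | NULL  
Paper Boats   | NULL  
Midnight Sun  | Carter
The Long Road | Carter
The Blue Door | Allen 
Broken Clocks | Scott 


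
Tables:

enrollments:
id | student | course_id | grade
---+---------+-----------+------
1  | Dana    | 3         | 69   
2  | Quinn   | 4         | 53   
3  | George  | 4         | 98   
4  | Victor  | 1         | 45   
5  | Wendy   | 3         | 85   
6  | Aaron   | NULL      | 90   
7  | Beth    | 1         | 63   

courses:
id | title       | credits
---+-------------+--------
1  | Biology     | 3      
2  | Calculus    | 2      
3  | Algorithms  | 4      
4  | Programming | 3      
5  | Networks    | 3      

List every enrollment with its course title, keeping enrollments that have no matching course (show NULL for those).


LEFT JOIN keeps every row from enrollments (the left table); where course_id has no match in courses, the course columns become NULL. Walk through each enrollment:
  - enrollment 1 (Dana): course_id=3 -> matches Algorithms
  - enrollment 2 (Quinn): course_id=4 -> matches Programming
  - enrollment 3 (George): course_id=4 -> matches Programming
  - enrollment 4 (Victor): course_id=1 -> matches Biology
  - enrollment 5 (Wendy): course_id=3 -> matches Algorithms
  - enrollment 6 (Aaron): course_id=NULL, no match -> kept with NULL
  - enrollment 7 (Beth): course_id=1 -> matches Biology
All 7 rows appear; 1 has NULL course.

SQL:
SELECT a.student, b.title AS course
FROM enrollments a
LEFT JOIN courses b ON a.course_id = b.id

Result:
student | course     
--------+------------
Dana    | Algorithms 
Quinn   | Programming
George  | Programming
Victor  | Biology    
Wendy   | Algorithms 
Aaron   | NULL       
Beth    | Biology    


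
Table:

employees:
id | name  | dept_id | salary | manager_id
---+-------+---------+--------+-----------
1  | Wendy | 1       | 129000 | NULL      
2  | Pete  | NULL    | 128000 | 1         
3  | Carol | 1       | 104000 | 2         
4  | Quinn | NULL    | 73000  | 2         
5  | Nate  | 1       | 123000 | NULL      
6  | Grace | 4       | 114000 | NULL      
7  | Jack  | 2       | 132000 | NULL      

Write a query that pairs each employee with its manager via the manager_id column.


This is a self-join: employees is joined to a second copy of itself, matching each row's manager_id to another row's id. Use LEFT JOIN so rows with manager_id=NULL are kept.
  - employee 1 (Wendy): manager_id=NULL -> NULL
  - employee 2 (Pete): manager_id=1 -> Wendy
  - employee 3 (Carol): manager_id=2 -> Pete
  - employee 4 (Quinn): manager_id=2 -> Pete
  - employee 5 (Nate): manager_id=NULL -> NULL
  - employee 6 (Grace): manager_id=NULL -> NULL
  - employee 7 (Jack): manager_id=NULL -> NULL

SQL:
SELECT a.name AS item, b.name AS manager
FROM employees a
LEFT JOIN employees b ON a.manager_id = b.id

Result:
item  | manager
------+--------
Wendy | NULL   
Pete  | Wendy  
Carol | Pete   
Quinn | Pete   
Nate  | NULL   
Grace | NULL   
Jack  | NULL   


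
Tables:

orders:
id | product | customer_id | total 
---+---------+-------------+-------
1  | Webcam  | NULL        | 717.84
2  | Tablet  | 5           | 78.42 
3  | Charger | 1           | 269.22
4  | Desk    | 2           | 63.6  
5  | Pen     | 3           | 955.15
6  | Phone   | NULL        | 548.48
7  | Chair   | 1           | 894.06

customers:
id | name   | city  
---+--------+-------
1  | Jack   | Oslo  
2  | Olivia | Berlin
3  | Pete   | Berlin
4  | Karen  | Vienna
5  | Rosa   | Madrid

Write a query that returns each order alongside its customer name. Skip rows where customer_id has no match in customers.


INNER JOIN keeps only orders rows whose customer_id matches an id in customers. Walk through each order:
  - order 1 (Webcam): customer_id=NULL, no match -> dropped
  - order 2 (Tablet): customer_id=5 -> matches Rosa
  - order 3 (Charger): customer_id=1 -> matches Jack
  - order 4 (Desk): customer_id=2 -> matches Olivia
  - order 5 (Pen): customer_id=3 -> matches Pete
  - order 6 (Phone): customer_id=NULL, no match -> dropped
  - order 7 (Chair): customer_id=1 -> matches Jack
So 2 of 7 rows are dropped.

SQL:
SELECT a.product, b.name AS customer
FROM orders a
INNER JOIN customers b ON a.customer_id = b.id

Result:
product | customer
--------+---------
Tablet  | Rosa    
Charger | Jack    
Desk    | Olivia  
Pen     | Pete    
Chair   | Jack    


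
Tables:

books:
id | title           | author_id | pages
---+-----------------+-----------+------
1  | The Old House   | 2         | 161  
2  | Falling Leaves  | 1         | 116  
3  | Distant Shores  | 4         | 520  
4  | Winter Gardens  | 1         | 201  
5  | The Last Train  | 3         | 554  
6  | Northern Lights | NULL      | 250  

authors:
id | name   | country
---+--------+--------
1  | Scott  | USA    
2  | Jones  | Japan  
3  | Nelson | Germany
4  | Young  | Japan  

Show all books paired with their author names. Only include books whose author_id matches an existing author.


INNER JOIN keeps only books rows whose author_id matches an id in authors. Walk through each book:
  - book 1 (The Old House): author_id=2 -> matches Jones
  - book 2 (Falling Leaves): author_id=1 -> matches Scott
  - book 3 (Distant Shores): author_id=4 -> matches Young
  - book 4 (Winter Gardens): author_id=1 -> matches Scott
  - book 5 (The Last Train): author_id=3 -> matches Nelson
  - book 6 (Northern Lights): author_id=NULL, no match -> dropped
So 1 of 6 rows is dropped.

SQL:
SELECT a.title, b.name AS author
FROM books a
INNER JOIN authors b ON a.author_id = b.id

Result:
title          | author
---------------+-------
The Old House  | Jones 
Falling Leaves | Scott 
Distant Shores | Young 
Winter Gardens | Scott 
The Last Train | Nelson


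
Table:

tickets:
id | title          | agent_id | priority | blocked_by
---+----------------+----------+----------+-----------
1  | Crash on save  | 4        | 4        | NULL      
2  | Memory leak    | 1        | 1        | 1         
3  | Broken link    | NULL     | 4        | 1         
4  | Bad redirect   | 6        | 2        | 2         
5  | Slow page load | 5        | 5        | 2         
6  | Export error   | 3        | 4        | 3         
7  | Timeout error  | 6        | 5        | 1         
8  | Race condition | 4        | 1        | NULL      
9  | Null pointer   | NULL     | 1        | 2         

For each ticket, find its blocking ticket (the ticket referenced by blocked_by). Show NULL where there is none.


This is a self-join: tickets is joined to a second copy of itself, matching each row's blocked_by to another row's id. Use LEFT JOIN so rows with blocked_by=NULL are kept.
  - ticket 1 (Crash on save): blocked_by=NULL -> NULL
  - ticket 2 (Memory leak): blocked_by=1 -> Crash on save
  - ticket 3 (Broken link): blocked_by=1 -> Crash on save
  - ticket 4 (Bad redirect): blocked_by=2 -> Memory leak
  - ticket 5 (Slow page load): blocked_by=2 -> Memory leak
  - ticket 6 (Export error): blocked_by=3 -> Broken link
  - ticket 7 (Timeout error): blocked_by=1 -> Crash on save
  - ticket 8 (Race condition): blocked_by=NULL -> NULL
  - ticket 9 (Null pointer): blocked_by=2 -> Memory leak

SQL:
SELECT a.title AS item, b.title AS blocked_by
FROM tickets a
LEFT JOIN tickets b ON a.blocked_by = b.id

Result:
item           | blocked_by   
---------------+--------------
Crash on save  | NULL         
Memory leak    | Crash on save
Broken link    | Crash on save
Bad redirect   | Memory leak  
Slow page load | Memory leak  
Export error   | Broken link  
Timeout error  | Crash on save
Race condition | NULL         
Null pointer   | Memory leak  


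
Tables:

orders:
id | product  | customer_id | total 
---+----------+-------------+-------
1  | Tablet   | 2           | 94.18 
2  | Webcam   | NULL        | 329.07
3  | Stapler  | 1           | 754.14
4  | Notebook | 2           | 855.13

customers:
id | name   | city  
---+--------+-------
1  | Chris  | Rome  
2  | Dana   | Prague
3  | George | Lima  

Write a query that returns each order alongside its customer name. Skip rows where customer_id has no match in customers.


INNER JOIN keeps only orders rows whose customer_id matches an id in customers. Walk through each order:
  - order 1 (Tablet): customer_id=2 -> matches Dana
  - order 2 (Webcam): customer_id=NULL, no match -> dropped
  - order 3 (Stapler): customer_id=1 -> matches Chris
  - order 4 (Notebook): customer_id=2 -> matches Dana
So 1 of 4 rows is dropped.

SQL:
SELECT a.product, b.name AS customer
FROM orders a
INNER JOIN customers b ON a.customer_id = b.id

Result:
product  | customer
---------+---------
Tablet   | Dana    
Stapler  | Chris   
Notebook | Dana    


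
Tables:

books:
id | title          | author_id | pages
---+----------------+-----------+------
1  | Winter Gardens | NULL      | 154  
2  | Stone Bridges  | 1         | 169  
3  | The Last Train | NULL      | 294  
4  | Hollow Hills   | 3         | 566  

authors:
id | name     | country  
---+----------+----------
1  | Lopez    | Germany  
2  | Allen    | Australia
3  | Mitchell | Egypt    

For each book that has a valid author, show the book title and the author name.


INNER JOIN keeps only books rows whose author_id matches an id in authors. Walk through each book:
  - book 1 (Winter Gardens): author_id=NULL, no match -> dropped
  - book 2 (Stone Bridges): author_id=1 -> matches Lopez
  - book 3 (The Last Train): author_id=NULL, no match -> dropped
  - book 4 (Hollow Hills): author_id=3 -> matches Mitchell
So 2 of 4 rows are dropped.

SQL:
SELECT a.title, b.name AS author
FROM books a
INNER JOIN authors b ON a.author_id = b.id

Result:
title         | author  
--------------+---------
Stone Bridges | Lopez   
Hollow Hills  | Mitchell


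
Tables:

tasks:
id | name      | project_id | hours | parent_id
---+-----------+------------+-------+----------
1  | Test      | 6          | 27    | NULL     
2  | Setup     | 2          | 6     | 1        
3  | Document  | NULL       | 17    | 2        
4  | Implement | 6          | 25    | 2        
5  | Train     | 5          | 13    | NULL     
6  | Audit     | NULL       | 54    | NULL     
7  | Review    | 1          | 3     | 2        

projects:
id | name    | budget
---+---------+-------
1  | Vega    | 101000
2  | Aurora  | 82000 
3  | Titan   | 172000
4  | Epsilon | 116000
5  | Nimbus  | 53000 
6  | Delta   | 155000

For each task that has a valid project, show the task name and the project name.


INNER JOIN keeps only tasks rows whose project_id matches an id in projects. Walk through each task:
  - task 1 (Test): project_id=6 -> matches Delta
  - task 2 (Setup): project_id=2 -> matches Aurora
  - task 3 (Document): project_id=NULL, no match -> dropped
  - task 4 (Implement): project_id=6 -> matches Delta
  - task 5 (Train): project_id=5 -> matches Nimbus
  - task 6 (Audit): project_id=NULL, no match -> dropped
  - task 7 (Review): project_id=1 -> matches Vega
So 2 of 7 rows are dropped.

SQL:
SELECT a.name, b.name AS project
FROM tasks a
INNER JOIN projects b ON a.project_id = b.id

Result:
name      | project
----------+--------
Test      | Delta  
Setup     | Aurora 
Implement | Delta  
Train     | Nimbus 
Review    | Vega   


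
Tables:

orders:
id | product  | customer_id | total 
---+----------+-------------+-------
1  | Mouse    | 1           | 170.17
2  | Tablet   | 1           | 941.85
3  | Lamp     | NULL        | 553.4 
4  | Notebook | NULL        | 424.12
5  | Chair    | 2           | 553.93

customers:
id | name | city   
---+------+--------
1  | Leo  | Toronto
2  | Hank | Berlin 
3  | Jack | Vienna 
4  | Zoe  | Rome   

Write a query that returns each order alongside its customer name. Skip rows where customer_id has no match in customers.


INNER JOIN keeps only orders rows whose customer_id matches an id in customers. Walk through each order:
  - order 1 (Mouse): customer_id=1 -> matches Leo
  - order 2 (Tablet): customer_id=1 -> matches Leo
  - order 3 (Lamp): customer_id=NULL, no match -> dropped
  - order 4 (Notebook): customer_id=NULL, no match -> dropped
  - order 5 (Chair): customer_id=2 -> matches Hank
So 2 of 5 rows are dropped.

SQL:
SELECT a.product, b.name AS customer
FROM orders a
INNER JOIN customers b ON a.customer_id = b.id

Result:
product | customer
--------+---------
Mouse   | Leo     
Tablet  | Leo     
Chair   | Hank    


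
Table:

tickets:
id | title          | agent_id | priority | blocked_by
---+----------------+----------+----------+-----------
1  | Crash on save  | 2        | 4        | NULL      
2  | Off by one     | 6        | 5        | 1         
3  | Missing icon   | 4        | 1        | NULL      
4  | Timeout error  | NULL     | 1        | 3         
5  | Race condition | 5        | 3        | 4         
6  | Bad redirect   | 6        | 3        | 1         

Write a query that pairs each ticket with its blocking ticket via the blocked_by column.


This is a self-join: tickets is joined to a second copy of itself, matching each row's blocked_by to another row's id. Use LEFT JOIN so rows with blocked_by=NULL are kept.
  - ticket 1 (Crash on save): blocked_by=NULL -> NULL
  - ticket 2 (Off by one): blocked_by=1 -> Crash on save
  - ticket 3 (Missing icon): blocked_by=NULL -> NULL
  - ticket 4 (Timeout error): blocked_by=3 -> Missing icon
  - ticket 5 (Race condition): blocked_by=4 -> Timeout error
  - ticket 6 (Bad redirect): blocked_by=1 -> Crash on save

SQL:
SELECT a.title AS item, b.title AS blocked_by
FROM tickets a
LEFT JOIN tickets b ON a.blocked_by = b.id

Result:
item           | blocked_by   
---------------+--------------
Crash on save  | NULL         
Off by one     | Crash on save
Missing icon   | NULL         
Timeout error  | Missing icon 
Race condition | Timeout error
Bad redirect   | Crash on save


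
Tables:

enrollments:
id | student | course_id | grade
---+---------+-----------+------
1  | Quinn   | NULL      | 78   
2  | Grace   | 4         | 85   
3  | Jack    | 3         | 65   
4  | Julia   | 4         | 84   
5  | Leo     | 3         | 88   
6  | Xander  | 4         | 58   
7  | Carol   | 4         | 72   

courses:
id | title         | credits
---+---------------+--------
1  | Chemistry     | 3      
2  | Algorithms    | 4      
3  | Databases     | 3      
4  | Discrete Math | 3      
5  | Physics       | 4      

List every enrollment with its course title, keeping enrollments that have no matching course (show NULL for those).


LEFT JOIN keeps every row from enrollments (the left table); where course_id has no match in courses, the course columns become NULL. Walk through each enrollment:
  - enrollment 1 (Quinn): course_id=NULL, no match -> kept with NULL
  - enrollment 2 (Grace): course_id=4 -> matches Discrete Math
  - enrollment 3 (Jack): course_id=3 -> matches Databases
  - enrollment 4 (Julia): course_id=4 -> matches Discrete Math
  - enrollment 5 (Leo): course_id=3 -> matches Databases
  - enrollment 6 (Xander): course_id=4 -> matches Discrete Math
  - enrollment 7 (Carol): course_id=4 -> matches Discrete Math
All 7 rows appear; 1 has NULL course.

SQL:
SELECT a.student, b.title AS course
FROM enrollments a
LEFT JOIN courses b ON a.course_id = b.id

Result:
student | course       
--------+--------------
Quinn   | NULL         
Grace   | Discrete Math
Jack    | Databases    
Julia   | Discrete Math
Leo     | Databases    
Xander  | Discrete Math
Carol   | Discrete Math


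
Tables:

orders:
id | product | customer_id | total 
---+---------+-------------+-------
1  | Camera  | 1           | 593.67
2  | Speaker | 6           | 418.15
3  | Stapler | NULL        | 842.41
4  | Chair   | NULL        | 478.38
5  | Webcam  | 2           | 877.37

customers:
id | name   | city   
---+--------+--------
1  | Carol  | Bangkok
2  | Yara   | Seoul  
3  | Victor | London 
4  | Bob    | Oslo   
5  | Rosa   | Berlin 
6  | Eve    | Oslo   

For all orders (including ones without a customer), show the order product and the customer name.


LEFT JOIN keeps every row from orders (the left table); where customer_id has no match in customers, the customer columns become NULL. Walk through each order:
  - order 1 (Camera): customer_id=1 -> matches Carol
  - order 2 (Speaker): customer_id=6 -> matches Eve
  - order 3 (Stapler): customer_id=NULL, no match -> kept with NULL
  - order 4 (Chair): customer_id=NULL, no match -> kept with NULL
  - order 5 (Webcam): customer_id=2 -> matches Yara
All 5 rows appear; 2 have NULL customer.

SQL:
SELECT a.product, b.name AS customer
FROM orders a
LEFT JOIN customers b ON a.customer_id = b.id

Result:
product | customer
--------+---------
Camera  | Carol   
Speaker | Eve     
Stapler | NULL    
Chair   | NULL    
Webcam  | Yara    


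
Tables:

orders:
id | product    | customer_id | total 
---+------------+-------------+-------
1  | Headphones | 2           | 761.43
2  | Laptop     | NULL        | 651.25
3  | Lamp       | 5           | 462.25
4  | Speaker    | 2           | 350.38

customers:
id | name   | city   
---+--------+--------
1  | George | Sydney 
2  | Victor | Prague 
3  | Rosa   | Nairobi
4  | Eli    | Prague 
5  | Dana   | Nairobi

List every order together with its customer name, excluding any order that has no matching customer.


INNER JOIN keeps only orders rows whose customer_id matches an id in customers. Walk through each order:
  - order 1 (Headphones): customer_id=2 -> matches Victor
  - order 2 (Laptop): customer_id=NULL, no match -> dropped
  - order 3 (Lamp): customer_id=5 -> matches Dana
  - order 4 (Speaker): customer_id=2 -> matches Victor
So 1 of 4 rows is dropped.

SQL:
SELECT a.product, b.name AS customer
FROM orders a
INNER JOIN customers b ON a.customer_id = b.id

Result:
product    | customer
-----------+---------
Headphones | Victor  
Lamp       | Dana    
Speaker    | Victor  


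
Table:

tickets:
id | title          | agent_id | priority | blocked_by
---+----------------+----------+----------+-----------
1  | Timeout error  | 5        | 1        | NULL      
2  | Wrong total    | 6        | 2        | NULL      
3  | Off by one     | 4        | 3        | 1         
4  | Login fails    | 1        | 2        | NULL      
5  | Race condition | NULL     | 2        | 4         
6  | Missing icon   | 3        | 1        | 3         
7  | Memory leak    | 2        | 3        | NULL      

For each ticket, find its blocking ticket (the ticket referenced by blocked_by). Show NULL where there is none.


This is a self-join: tickets is joined to a second copy of itself, matching each row's blocked_by to another row's id. Use LEFT JOIN so rows with blocked_by=NULL are kept.
  - ticket 1 (Timeout error): blocked_by=NULL -> NULL
  - ticket 2 (Wrong total): blocked_by=NULL -> NULL
  - ticket 3 (Off by one): blocked_by=1 -> Timeout error
  - ticket 4 (Login fails): blocked_by=NULL -> NULL
  - ticket 5 (Race condition): blocked_by=4 -> Login fails
  - ticket 6 (Missing icon): blocked_by=3 -> Off by one
  - ticket 7 (Memory leak): blocked_by=NULL -> NULL

SQL:
SELECT a.title AS item, b.title AS blocked_by
FROM tickets a
LEFT JOIN tickets b ON a.blocked_by = b.id

Result:
item           | blocked_by   
---------------+--------------
Timeout error  | NULL         
Wrong total    | NULL         
Off by one     | Timeout error
Login fails    | NULL         
Race condition | Login fails  
Missing icon   | Off by one   
Memory leak    | NULL         


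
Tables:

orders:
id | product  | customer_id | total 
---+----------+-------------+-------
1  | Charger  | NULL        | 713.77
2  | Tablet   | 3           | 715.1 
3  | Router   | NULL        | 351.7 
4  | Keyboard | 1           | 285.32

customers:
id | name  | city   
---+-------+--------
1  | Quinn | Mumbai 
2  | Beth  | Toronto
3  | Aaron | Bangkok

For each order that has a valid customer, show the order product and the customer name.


INNER JOIN keeps only orders rows whose customer_id matches an id in customers. Walk through each order:
  - order 1 (Charger): customer_id=NULL, no match -> dropped
  - order 2 (Tablet): customer_id=3 -> matches Aaron
  - order 3 (Router): customer_id=NULL, no match -> dropped
  - order 4 (Keyboard): customer_id=1 -> matches Quinn
So 2 of 4 rows are dropped.

SQL:
SELECT a.product, b.name AS customer
FROM orders a
INNER JOIN customers b ON a.customer_id = b.id

Result:
product  | customer
---------+---------
Tablet   | Aaron   
Keyboard | Quinn   


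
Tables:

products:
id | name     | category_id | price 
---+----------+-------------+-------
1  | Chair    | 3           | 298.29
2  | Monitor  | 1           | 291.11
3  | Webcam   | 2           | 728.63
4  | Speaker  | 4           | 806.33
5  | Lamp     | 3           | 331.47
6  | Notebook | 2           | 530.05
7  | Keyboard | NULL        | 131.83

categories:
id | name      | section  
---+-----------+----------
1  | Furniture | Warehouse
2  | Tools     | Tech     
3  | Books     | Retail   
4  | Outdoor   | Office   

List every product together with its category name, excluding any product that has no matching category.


INNER JOIN keeps only products rows whose category_id matches an id in categories. Walk through each product:
  - product 1 (Chair): category_id=3 -> matches Books
  - product 2 (Monitor): category_id=1 -> matches Furniture
  - product 3 (Webcam): category_id=2 -> matches Tools
  - product 4 (Speaker): category_id=4 -> matches Outdoor
  - product 5 (Lamp): category_id=3 -> matches Books
  - product 6 (Notebook): category_id=2 -> matches Tools
  - product 7 (Keyboard): category_id=NULL, no match -> dropped
So 1 of 7 rows is dropped.

SQL:
SELECT a.name, b.name AS category
FROM products a
INNER JOIN categories b ON a.category_id = b.id

Result:
name     | category 
---------+----------
Chair    | Books    
Monitor  | Furniture
Webcam   | Tools    
Speaker  | Outdoor  
Lamp     | Books    
Notebook | Tools    


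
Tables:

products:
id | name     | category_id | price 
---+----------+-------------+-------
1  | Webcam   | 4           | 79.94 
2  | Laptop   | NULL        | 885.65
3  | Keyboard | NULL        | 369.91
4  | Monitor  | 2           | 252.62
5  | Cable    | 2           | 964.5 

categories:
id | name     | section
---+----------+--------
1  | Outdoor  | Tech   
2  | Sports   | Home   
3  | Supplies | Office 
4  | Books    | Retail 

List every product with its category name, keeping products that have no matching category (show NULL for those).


LEFT JOIN keeps every row from products (the left table); where category_id has no match in categories, the category columns become NULL. Walk through each product:
  - product 1 (Webcam): category_id=4 -> matches Books
  - product 2 (Laptop): category_id=NULL, no match -> kept with NULL
  - product 3 (Keyboard): category_id=NULL, no match -> kept with NULL
  - product 4 (Monitor): category_id=2 -> matches Sports
  - product 5 (Cable): category_id=2 -> matches Sports
All 5 rows appear; 2 have NULL category.

SQL:
SELECT a.name, b.name AS category
FROM products a
LEFT JOIN categories b ON a.category_id = b.id

Result:
name     | category
---------+---------
Webcam   | Books   
Laptop   | NULL    
Keyboard | NULL    
Monitor  | Sports  
Cable    | Sports  


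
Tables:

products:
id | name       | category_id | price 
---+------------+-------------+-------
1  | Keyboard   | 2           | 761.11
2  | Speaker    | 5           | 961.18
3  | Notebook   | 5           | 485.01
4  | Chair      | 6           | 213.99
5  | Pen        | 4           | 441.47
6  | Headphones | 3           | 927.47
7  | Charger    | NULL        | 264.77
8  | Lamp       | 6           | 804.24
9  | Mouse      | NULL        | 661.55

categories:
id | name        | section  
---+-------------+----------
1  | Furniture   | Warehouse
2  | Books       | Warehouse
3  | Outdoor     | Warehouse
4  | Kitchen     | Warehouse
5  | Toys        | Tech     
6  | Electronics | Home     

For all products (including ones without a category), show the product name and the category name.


LEFT JOIN keeps every row from products (the left table); where category_id has no match in categories, the category columns become NULL. Walk through each product:
  - product 1 (Keyboard): category_id=2 -> matches Books
  - product 2 (Speaker): category_id=5 -> matches Toys
  - product 3 (Notebook): category_id=5 -> matches Toys
  - product 4 (Chair): category_id=6 -> matches Electronics
  - product 5 (Pen): category_id=4 -> matches Kitchen
  - product 6 (Headphones): category_id=3 -> matches Outdoor
  - product 7 (Charger): category_id=NULL, no match -> kept with NULL
  - product 8 (Lamp): category_id=6 -> matches Electronics
  - product 9 (Mouse): category_id=NULL, no match -> kept with NULL
All 9 rows appear; 2 have NULL category.

SQL:
SELECT a.name, b.name AS category
FROM products a
LEFT JOIN categories b ON a.category_id = b.id

Result:
name       | category   
-----------+------------
Keyboard   | Books      
Speaker    | Toys       
Notebook   | Toys       
Chair      | Electronics
Pen        | Kitchen    
Headphones | Outdoor    
Charger    | NULL       
Lamp       | Electronics
Mouse      | NULL       


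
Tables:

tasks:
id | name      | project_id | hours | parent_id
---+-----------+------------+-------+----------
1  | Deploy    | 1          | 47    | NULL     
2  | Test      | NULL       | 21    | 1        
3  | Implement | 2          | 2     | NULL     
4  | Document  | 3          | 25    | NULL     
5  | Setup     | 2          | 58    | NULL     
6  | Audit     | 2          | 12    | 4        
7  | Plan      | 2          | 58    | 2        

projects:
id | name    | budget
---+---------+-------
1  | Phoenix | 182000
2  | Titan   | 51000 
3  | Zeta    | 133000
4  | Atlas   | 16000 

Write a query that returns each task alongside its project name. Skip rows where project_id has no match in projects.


INNER JOIN keeps only tasks rows whose project_id matches an id in projects. Walk through each task:
  - task 1 (Deploy): project_id=1 -> matches Phoenix
  - task 2 (Test): project_id=NULL, no match -> dropped
  - task 3 (Implement): project_id=2 -> matches Titan
  - task 4 (Document): project_id=3 -> matches Zeta
  - task 5 (Setup): project_id=2 -> matches Titan
  - task 6 (Audit): project_id=2 -> matches Titan
  - task 7 (Plan): project_id=2 -> matches Titan
So 1 of 7 rows is dropped.

SQL:
SELECT a.name, b.name AS project
FROM tasks a
INNER JOIN projects b ON a.project_id = b.id

Result:
name      | project
----------+--------
Deploy    | Phoenix
Implement | Titan  
Document  | Zeta   
Setup     | Titan  
Audit     | Titan  
Plan      | Titan  


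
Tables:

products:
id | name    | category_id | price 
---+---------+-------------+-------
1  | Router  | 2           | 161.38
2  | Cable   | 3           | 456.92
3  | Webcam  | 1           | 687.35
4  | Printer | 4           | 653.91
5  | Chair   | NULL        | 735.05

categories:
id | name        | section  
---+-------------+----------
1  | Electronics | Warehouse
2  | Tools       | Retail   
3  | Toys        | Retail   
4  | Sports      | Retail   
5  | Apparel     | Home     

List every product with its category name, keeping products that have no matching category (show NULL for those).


LEFT JOIN keeps every row from products (the left table); where category_id has no match in categories, the category columns become NULL. Walk through each product:
  - product 1 (Router): category_id=2 -> matches Tools
  - product 2 (Cable): category_id=3 -> matches Toys
  - product 3 (Webcam): category_id=1 -> matches Electronics
  - product 4 (Printer): category_id=4 -> matches Sports
  - product 5 (Chair): category_id=NULL, no match -> kept with NULL
All 5 rows appear; 1 has NULL category.

SQL:
SELECT a.name, b.name AS category
FROM products a
LEFT JOIN categories b ON a.category_id = b.id

Result:
name    | category   
--------+------------
Router  | Tools      
Cable   | Toys       
Webcam  | Electronics
Printer | Sports     
Chair   | NULL       
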